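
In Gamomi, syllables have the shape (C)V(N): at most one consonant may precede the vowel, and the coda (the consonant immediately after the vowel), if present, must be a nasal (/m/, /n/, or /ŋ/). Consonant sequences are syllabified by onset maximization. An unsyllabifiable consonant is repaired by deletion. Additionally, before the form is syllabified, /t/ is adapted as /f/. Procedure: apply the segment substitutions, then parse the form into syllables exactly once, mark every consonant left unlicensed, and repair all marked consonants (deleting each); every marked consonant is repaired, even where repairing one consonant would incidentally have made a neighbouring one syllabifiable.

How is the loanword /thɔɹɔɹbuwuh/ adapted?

Substitution: /t/ → /f/, giving /fhɔɹɔɹbuwuh/.
The consonants /f/, /ɹ/, /h/ cannot be parsed into a legal (C)V(N) syllable (only a nasal (/m/, /n/, or /ŋ/) is licensed in coda position; onsets are limited to one consonant).
Each unlicensed consonant is deleted: /f/, /ɹ/, /h/.

hɔɹɔbuwu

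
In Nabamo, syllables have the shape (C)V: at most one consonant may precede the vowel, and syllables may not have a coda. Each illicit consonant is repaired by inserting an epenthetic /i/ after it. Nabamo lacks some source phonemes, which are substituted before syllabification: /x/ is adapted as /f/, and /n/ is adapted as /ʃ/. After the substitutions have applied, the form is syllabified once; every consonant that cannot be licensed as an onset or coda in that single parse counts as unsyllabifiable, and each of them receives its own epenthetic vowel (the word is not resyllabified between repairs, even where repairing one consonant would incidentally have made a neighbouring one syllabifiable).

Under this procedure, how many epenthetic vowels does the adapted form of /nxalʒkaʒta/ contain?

4

After substitution the input is /ʃfalʒkaʒta/.
The unsyllabifiable consonants are /ʃ/, /l/, /ʒ/, /ʒ/; each receives one epenthetic vowel.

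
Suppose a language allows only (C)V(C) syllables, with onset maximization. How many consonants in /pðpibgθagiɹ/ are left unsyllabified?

3

The consonants /p/, /ð/, /g/ cannot be parsed into a legal (C)V(C) syllable (at most one coda consonant is licensed; onsets are limited to one consonant).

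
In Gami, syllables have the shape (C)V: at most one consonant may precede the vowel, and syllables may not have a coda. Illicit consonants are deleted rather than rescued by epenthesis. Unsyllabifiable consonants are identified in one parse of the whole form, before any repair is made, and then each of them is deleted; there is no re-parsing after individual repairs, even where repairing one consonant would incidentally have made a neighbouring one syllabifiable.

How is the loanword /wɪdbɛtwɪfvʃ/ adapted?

The consonants /d/, /t/, /f/, /v/, /ʃ/ cannot be parsed into a legal (C)V syllable (no codas are permitted; onsets are limited to one consonant).
Each unlicensed consonant is deleted: /d/, /t/, /f/, /v/, /ʃ/.

wɪbɛwɪ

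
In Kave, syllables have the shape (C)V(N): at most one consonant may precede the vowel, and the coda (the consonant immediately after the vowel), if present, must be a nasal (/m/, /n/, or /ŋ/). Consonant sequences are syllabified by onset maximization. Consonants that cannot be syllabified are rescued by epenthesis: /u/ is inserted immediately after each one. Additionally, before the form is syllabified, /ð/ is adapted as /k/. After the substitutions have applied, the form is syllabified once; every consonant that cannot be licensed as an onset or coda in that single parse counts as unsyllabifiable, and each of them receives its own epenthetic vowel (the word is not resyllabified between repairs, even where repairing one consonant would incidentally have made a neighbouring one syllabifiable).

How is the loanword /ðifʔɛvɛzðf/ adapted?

Substitution: /ð/ → /k/, giving /kifʔɛvɛzkf/.
Syllabifying with onset maximization leaves /f/, /z/, /k/, /f/ stranded (only a nasal (/m/, /n/, or /ŋ/) is licensed in coda position; onsets are limited to one consonant).
Each unlicensed consonant becomes the onset of a new syllable: /f/ → /fu/, /z/ → /zu/, /k/ → /ku/, /f/ → /fu/.

kifuʔɛvɛzukufu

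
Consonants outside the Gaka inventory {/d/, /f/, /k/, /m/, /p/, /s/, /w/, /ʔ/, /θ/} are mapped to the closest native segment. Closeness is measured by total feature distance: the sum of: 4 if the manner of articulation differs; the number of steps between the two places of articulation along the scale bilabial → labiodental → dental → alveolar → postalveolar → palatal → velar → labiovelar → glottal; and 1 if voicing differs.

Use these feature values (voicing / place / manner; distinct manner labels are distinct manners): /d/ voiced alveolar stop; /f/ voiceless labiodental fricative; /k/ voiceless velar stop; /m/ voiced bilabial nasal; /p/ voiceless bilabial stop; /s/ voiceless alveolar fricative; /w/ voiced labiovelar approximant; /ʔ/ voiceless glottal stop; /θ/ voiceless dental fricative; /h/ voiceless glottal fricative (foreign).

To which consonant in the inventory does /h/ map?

/ʔ/ is closest: manner differs (fricative→stop, +4), place distance 0 (glottal→glottal), same voicing; total 4. Next closest is /s/ at distance 5.

ʔ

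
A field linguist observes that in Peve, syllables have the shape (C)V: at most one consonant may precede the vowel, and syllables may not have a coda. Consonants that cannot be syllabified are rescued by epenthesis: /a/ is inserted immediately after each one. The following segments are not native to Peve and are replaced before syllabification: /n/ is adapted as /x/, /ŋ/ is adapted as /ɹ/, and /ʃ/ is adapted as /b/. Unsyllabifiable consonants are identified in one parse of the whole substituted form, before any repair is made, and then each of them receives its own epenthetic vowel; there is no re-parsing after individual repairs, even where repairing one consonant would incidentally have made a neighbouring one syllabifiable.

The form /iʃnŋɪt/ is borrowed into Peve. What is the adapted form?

ibaxaɹɪta

Substitution: /ʃ/ → /b/, /n/ → /x/, /ŋ/ → /ɹ/, giving /ibxɹɪt/.
The consonants /b/, /x/, /t/ cannot be parsed into a legal (C)V syllable (no codas are permitted; onsets are limited to one consonant).
Epenthesis after each stranded consonant: /b/ → /ba/, /x/ → /xa/, /t/ → /ta/.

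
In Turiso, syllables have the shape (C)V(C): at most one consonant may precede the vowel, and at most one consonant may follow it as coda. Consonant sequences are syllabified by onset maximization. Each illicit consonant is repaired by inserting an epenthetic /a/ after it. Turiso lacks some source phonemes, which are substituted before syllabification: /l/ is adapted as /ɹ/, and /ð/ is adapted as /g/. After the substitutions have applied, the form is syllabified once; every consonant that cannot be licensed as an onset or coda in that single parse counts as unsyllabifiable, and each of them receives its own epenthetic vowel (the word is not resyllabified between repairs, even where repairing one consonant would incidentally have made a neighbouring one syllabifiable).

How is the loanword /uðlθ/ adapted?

ugɹaθa

Substitution: /ð/ → /g/, /l/ → /ɹ/, giving /ugɹθ/.
Under (C)V(C), the unsyllabifiable consonants are /ɹ/, /θ/ (at most one coda consonant is licensed; onsets are limited to one consonant).
Inserting the epenthetic vowel yields /ɹ/ → /ɹa/, /θ/ → /θa/.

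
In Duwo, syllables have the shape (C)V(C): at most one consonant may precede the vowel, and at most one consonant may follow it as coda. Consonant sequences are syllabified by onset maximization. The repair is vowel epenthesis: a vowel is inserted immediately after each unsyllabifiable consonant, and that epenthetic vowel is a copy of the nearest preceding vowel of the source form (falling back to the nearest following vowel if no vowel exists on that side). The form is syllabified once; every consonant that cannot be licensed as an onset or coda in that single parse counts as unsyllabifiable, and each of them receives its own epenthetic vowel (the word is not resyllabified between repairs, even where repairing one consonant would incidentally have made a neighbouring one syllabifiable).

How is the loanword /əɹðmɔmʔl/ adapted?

Under (C)V(C), the unsyllabifiable consonants are /ð/, /ʔ/, /l/ (at most one coda consonant is licensed; onsets are limited to one consonant).
Inserting the epenthetic vowel yields /ð/ → /ðə/, /ʔ/ → /ʔɔ/, /l/ → /lɔ/.

əɹðəmɔmʔɔlɔ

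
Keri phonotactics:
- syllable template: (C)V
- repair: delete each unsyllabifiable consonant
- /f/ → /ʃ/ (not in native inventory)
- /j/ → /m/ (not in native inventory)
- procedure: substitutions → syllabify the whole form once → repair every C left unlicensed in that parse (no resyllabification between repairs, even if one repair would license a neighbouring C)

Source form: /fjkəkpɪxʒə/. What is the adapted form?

kəpɪʒə

Substitution: /f/ → /ʃ/, /j/ → /m/, giving /ʃmkəkpɪxʒə/.
Under (C)V, the unsyllabifiable consonants are /ʃ/, /m/, /k/, /x/ (no codas are permitted; onsets are limited to one consonant).
Deletion applies to /ʃ/, /m/, /k/, /x/.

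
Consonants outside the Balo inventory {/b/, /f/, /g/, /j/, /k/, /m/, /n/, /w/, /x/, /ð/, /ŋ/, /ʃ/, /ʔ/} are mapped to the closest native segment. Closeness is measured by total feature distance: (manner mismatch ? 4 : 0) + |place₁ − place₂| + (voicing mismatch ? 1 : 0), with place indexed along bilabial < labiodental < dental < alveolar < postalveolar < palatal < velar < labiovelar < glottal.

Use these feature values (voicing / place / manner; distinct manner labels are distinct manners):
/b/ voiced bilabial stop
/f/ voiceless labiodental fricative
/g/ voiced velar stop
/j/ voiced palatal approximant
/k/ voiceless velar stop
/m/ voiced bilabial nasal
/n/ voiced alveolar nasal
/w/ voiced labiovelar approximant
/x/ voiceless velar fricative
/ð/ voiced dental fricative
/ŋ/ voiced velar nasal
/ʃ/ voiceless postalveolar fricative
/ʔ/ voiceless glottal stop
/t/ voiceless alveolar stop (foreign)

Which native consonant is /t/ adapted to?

/k/ is closest: same manner (stop), place distance 3 (alveolar→velar), same voicing; total 3. Next closest is /b/ at distance 4.

k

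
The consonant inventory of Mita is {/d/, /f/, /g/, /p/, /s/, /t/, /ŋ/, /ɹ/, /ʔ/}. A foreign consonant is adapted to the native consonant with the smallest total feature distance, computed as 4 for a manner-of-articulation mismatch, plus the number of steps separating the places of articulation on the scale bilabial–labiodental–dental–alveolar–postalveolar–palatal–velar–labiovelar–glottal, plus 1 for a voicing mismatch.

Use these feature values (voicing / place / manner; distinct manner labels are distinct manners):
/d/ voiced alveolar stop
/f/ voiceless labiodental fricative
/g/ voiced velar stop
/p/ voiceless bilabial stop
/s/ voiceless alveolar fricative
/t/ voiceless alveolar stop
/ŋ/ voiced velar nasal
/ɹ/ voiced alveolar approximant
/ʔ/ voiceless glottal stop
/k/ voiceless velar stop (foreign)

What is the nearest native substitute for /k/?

/g/ is closest: same manner (stop), place distance 0 (velar→velar), voicing differs (+1); total 1. Next closest is /ʔ/ at distance 2.

g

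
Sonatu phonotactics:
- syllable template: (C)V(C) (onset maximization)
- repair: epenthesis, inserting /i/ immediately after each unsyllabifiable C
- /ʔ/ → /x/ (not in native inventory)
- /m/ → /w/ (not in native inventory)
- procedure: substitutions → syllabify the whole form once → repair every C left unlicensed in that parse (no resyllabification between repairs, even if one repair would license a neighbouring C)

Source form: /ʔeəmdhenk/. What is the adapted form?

xeəwdihenki

Substitution: /ʔ/ → /x/, /m/ → /w/, giving /xeəwdhenk/.
Syllabifying with onset maximization leaves /d/, /k/ stranded (at most one coda consonant is licensed; onsets are limited to one consonant).
Inserting the epenthetic vowel yields /d/ → /di/, /k/ → /ki/.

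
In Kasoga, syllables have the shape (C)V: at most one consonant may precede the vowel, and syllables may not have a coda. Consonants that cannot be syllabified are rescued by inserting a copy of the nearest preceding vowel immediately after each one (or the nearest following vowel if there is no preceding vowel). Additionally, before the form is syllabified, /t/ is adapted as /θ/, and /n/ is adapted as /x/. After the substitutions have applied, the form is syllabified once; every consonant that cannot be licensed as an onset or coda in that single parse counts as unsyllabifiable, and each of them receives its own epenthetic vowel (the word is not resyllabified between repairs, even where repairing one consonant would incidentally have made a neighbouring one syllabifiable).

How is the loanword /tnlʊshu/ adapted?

θʊxʊlʊsʊhu

Substitution: /t/ → /θ/, /n/ → /x/, giving /θxlʊshu/.
Under (C)V, the unsyllabifiable consonants are /θ/, /x/, /s/ (no codas are permitted; onsets are limited to one consonant).
Inserting the epenthetic vowel yields /θ/ → /θʊ/, /x/ → /xʊ/, /s/ → /sʊ/.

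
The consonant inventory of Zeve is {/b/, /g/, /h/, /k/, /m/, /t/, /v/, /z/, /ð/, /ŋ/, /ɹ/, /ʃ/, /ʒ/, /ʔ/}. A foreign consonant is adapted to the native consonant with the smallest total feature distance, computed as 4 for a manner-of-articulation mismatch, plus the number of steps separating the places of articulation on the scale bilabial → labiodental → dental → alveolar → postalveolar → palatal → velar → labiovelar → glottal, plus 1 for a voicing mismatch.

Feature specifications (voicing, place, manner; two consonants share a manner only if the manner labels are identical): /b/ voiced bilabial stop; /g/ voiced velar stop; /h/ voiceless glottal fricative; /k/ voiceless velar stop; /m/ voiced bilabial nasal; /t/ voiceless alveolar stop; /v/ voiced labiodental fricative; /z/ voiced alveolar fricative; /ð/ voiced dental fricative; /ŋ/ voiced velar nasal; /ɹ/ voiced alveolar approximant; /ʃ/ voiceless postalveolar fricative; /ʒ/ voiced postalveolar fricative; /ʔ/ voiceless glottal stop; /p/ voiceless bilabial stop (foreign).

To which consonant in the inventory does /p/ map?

/b/ is closest: same manner (stop), place distance 0 (bilabial→bilabial), voicing differs (+1); total 1. Next closest is /t/ at distance 3.

b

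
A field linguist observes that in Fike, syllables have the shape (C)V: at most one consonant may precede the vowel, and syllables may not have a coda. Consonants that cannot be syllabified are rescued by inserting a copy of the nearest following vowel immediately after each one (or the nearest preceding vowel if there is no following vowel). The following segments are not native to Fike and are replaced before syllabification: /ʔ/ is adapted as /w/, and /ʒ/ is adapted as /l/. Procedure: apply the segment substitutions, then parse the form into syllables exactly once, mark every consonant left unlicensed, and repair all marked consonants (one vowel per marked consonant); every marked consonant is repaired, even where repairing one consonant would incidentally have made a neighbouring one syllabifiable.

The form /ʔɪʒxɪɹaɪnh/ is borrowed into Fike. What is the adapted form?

Substitution: /ʔ/ → /w/, /ʒ/ → /l/, giving /wɪlxɪɹaɪnh/.
Under (C)V, the unsyllabifiable consonants are /l/, /n/, /h/ (no codas are permitted; onsets are limited to one consonant).
Epenthesis after each stranded consonant: /l/ → /lɪ/, /n/ → /nɪ/, /h/ → /hɪ/.

wɪlɪxɪɹaɪnɪhɪ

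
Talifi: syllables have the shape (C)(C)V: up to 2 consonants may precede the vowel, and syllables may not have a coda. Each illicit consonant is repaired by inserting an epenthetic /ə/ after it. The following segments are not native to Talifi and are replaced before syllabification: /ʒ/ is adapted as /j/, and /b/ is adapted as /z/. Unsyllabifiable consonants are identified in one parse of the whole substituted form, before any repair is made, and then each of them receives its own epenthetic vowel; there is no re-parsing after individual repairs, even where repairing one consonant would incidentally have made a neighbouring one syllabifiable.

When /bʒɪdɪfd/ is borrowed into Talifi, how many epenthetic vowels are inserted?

2

After substitution the input is /zjɪdɪfd/.
The unsyllabifiable consonants are /f/, /d/; each receives one epenthetic vowel.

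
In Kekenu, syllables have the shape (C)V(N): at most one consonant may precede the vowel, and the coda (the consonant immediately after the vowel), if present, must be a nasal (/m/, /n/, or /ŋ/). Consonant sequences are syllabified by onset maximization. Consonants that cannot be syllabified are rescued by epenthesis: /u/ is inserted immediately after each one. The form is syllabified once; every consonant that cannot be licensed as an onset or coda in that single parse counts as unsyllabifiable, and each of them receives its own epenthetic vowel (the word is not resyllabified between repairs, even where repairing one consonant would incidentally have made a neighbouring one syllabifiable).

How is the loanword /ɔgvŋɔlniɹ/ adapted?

ɔguvuŋɔluniɹu

Syllabifying with onset maximization leaves /g/, /v/, /l/, /ɹ/ stranded (only a nasal (/m/, /n/, or /ŋ/) is licensed in coda position; onsets are limited to one consonant).
Inserting the epenthetic vowel yields /g/ → /gu/, /v/ → /vu/, /l/ → /lu/, /ɹ/ → /ɹu/.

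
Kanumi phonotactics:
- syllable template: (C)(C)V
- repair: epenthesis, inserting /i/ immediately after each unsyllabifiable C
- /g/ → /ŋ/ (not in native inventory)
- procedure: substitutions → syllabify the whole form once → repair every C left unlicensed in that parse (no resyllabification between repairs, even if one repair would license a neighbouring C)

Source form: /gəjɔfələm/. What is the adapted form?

Substitution: /g/ → /ŋ/, giving /ŋəjɔfələm/.
The consonants /m/ cannot be parsed into a legal (C)(C)V syllable (no codas are permitted; onsets may contain at most 2 consonants).
Inserting the epenthetic vowel yields /m/ → /mi/.

ŋəjɔfələmi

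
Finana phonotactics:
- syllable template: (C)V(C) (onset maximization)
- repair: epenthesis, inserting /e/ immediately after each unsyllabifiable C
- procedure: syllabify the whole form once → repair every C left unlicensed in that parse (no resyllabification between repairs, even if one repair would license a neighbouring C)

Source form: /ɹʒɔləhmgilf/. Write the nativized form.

ɹeʒɔləhmegilfe

The consonants /ɹ/, /m/, /f/ cannot be parsed into a legal (C)V(C) syllable (at most one coda consonant is licensed; onsets are limited to one consonant).
Each unlicensed consonant becomes the onset of a new syllable: /ɹ/ → /ɹe/, /m/ → /me/, /f/ → /fe/.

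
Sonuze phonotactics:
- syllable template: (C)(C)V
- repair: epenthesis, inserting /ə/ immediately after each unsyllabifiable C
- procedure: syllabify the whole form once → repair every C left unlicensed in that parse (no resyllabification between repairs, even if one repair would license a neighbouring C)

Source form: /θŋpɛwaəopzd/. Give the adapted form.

θəŋpɛwaəopəzədə

Syllabifying with onset maximization leaves /θ/, /p/, /z/, /d/ stranded (no codas are permitted; onsets may contain at most 2 consonants).
Inserting the epenthetic vowel yields /θ/ → /θə/, /p/ → /pə/, /z/ → /zə/, /d/ → /də/.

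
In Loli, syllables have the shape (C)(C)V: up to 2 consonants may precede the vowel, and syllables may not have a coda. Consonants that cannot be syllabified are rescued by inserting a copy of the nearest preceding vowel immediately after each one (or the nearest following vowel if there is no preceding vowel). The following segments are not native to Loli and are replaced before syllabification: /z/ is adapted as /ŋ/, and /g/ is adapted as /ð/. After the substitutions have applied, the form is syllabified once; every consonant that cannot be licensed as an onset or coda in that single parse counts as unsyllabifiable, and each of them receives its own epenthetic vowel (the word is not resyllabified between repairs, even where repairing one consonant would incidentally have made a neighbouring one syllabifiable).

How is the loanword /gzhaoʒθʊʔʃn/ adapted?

Substitution: /g/ → /ð/, /z/ → /ŋ/, giving /ðŋhaoʒθʊʔʃn/.
Under (C)(C)V, the unsyllabifiable consonants are /ð/, /ʔ/, /ʃ/, /n/ (no codas are permitted; onsets may contain at most 2 consonants).
Inserting the epenthetic vowel yields /ð/ → /ða/, /ʔ/ → /ʔʊ/, /ʃ/ → /ʃʊ/, /n/ → /nʊ/.

ðaŋhaoʒθʊʔʊʃʊnʊ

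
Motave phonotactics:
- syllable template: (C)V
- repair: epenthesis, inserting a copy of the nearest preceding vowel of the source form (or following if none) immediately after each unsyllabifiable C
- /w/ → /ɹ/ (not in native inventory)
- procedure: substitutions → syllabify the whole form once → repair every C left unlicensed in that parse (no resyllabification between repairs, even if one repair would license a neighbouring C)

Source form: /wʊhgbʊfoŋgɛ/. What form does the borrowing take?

ɹʊhʊgʊbʊfoŋogɛ

Substitution: /w/ → /ɹ/, giving /ɹʊhgbʊfoŋgɛ/.
The consonants /h/, /g/, /ŋ/ cannot be parsed into a legal (C)V syllable (no codas are permitted; onsets are limited to one consonant).
Epenthesis after each stranded consonant: /h/ → /hʊ/, /g/ → /gʊ/, /ŋ/ → /ŋo/.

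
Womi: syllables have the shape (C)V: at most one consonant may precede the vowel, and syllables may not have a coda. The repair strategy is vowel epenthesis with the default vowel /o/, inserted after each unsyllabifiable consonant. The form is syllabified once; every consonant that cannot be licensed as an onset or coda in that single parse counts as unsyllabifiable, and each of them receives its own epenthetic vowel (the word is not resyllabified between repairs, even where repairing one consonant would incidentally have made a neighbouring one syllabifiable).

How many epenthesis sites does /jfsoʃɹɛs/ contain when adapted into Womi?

The unsyllabifiable consonants are /j/, /f/, /ʃ/, /s/; each receives one epenthetic vowel.

4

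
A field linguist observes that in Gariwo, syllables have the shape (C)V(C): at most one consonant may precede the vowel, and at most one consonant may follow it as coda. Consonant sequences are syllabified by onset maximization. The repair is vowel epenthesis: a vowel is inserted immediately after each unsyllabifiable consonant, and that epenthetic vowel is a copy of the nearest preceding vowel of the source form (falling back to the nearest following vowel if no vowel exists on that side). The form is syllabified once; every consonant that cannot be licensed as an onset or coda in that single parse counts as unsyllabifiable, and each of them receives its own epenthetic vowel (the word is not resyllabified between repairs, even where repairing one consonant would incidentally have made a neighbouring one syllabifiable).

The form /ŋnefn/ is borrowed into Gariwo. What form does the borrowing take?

ŋenefne

The consonants /ŋ/, /n/ cannot be parsed into a legal (C)V(C) syllable (at most one coda consonant is licensed; onsets are limited to one consonant).
Each unlicensed consonant becomes the onset of a new syllable: /ŋ/ → /ŋe/, /n/ → /ne/.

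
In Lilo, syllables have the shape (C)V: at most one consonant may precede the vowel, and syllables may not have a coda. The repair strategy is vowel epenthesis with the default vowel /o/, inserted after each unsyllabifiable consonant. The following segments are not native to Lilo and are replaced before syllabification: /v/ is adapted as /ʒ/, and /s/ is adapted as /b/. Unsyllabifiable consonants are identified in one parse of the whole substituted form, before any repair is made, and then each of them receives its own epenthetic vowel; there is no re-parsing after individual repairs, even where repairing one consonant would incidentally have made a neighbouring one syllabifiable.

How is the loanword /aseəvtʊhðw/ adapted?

Substitution: /s/ → /b/, /v/ → /ʒ/, giving /abeəʒtʊhðw/.
Syllabifying with onset maximization leaves /ʒ/, /h/, /ð/, /w/ stranded (no codas are permitted; onsets are limited to one consonant).
Inserting the epenthetic vowel yields /ʒ/ → /ʒo/, /h/ → /ho/, /ð/ → /ðo/, /w/ → /wo/.

abeəʒotʊhoðowo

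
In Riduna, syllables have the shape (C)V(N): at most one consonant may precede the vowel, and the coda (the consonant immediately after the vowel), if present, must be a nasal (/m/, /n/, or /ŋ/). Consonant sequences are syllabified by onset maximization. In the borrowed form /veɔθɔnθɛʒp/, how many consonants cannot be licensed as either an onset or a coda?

Syllabifying with onset maximization leaves /ʒ/, /p/ stranded (only a nasal (/m/, /n/, or /ŋ/) is licensed in coda position; onsets are limited to one consonant).

2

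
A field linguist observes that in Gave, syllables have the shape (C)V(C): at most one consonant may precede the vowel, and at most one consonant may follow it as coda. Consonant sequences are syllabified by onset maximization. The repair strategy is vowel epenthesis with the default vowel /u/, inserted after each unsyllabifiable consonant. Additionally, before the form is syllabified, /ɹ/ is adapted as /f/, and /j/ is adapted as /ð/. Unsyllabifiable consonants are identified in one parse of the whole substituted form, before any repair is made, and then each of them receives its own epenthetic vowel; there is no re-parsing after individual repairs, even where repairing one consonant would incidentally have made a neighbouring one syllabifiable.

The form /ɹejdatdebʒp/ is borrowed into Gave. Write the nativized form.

feðdatdebʒupu

Substitution: /ɹ/ → /f/, /j/ → /ð/, giving /feðdatdebʒp/.
The consonants /ʒ/, /p/ cannot be parsed into a legal (C)V(C) syllable (at most one coda consonant is licensed; onsets are limited to one consonant).
Each unlicensed consonant becomes the onset of a new syllable: /ʒ/ → /ʒu/, /p/ → /pu/.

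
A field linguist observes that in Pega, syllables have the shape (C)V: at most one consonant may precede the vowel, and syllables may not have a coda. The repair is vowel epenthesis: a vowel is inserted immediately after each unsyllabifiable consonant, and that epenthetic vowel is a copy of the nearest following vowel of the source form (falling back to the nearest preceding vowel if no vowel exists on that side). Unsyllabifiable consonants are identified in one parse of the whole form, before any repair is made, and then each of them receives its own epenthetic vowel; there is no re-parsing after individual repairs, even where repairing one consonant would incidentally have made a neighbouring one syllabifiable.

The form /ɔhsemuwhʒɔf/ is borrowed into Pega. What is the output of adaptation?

Syllabifying with onset maximization leaves /h/, /w/, /h/, /f/ stranded (no codas are permitted; onsets are limited to one consonant).
Inserting the epenthetic vowel yields /h/ → /he/, /w/ → /wɔ/, /h/ → /hɔ/, /f/ → /fɔ/.

ɔhesemuwɔhɔʒɔfɔ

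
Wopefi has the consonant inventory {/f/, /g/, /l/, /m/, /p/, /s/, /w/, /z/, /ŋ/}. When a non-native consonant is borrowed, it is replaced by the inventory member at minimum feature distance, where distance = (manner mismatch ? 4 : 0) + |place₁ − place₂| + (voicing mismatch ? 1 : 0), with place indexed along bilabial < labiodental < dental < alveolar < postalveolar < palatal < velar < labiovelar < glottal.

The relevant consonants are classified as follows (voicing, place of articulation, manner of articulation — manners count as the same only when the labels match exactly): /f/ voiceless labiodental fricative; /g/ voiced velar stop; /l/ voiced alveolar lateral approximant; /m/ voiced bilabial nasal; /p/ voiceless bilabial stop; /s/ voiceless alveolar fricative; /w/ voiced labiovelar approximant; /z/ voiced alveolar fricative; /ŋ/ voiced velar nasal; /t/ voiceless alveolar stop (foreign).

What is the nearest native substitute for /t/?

p

/p/ is closest: same manner (stop), place distance 3 (alveolar→bilabial), same voicing; total 3. Next closest is /g/ at distance 4.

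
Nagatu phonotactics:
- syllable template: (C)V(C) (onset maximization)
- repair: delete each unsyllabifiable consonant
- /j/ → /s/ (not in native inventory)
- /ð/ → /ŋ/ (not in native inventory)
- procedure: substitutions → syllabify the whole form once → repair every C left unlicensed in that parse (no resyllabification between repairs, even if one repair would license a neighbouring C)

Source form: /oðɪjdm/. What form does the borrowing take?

Substitution: /ð/ → /ŋ/, /j/ → /s/, giving /oŋɪsdm/.
Syllabifying with onset maximization leaves /d/, /m/ stranded (at most one coda consonant is licensed; onsets are limited to one consonant).
Deletion applies to /d/, /m/.

oŋɪs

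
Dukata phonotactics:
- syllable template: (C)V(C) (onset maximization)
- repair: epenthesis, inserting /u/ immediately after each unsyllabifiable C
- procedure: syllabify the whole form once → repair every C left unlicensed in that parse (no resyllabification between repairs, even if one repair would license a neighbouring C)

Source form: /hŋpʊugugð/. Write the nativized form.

huŋupʊugugðu

The consonants /h/, /ŋ/, /ð/ cannot be parsed into a legal (C)V(C) syllable (at most one coda consonant is licensed; onsets are limited to one consonant).
Epenthesis after each stranded consonant: /h/ → /hu/, /ŋ/ → /ŋu/, /ð/ → /ðu/.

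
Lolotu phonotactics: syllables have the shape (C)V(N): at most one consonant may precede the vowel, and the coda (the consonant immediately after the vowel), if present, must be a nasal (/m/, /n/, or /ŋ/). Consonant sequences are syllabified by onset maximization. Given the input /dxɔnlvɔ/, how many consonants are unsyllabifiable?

Under (C)V(N), the unsyllabifiable consonants are /d/, /l/ (only a nasal (/m/, /n/, or /ŋ/) is licensed in coda position; onsets are limited to one consonant).

2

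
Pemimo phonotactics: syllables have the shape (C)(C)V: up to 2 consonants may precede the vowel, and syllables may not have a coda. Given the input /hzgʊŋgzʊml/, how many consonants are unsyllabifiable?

4

The consonants /h/, /ŋ/, /m/, /l/ cannot be parsed into a legal (C)(C)V syllable (no codas are permitted; onsets may contain at most 2 consonants).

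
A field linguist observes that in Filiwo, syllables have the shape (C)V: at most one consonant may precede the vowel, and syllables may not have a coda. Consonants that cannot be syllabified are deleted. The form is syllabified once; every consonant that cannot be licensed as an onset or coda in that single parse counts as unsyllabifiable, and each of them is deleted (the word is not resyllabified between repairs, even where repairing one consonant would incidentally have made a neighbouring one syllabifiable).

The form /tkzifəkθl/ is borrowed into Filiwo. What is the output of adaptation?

Under (C)V, the unsyllabifiable consonants are /t/, /k/, /k/, /θ/, /l/ (no codas are permitted; onsets are limited to one consonant).
Deletion applies to /t/, /k/, /k/, /θ/, /l/.

zifə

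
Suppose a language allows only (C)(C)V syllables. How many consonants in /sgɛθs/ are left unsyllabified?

2

Syllabifying with onset maximization leaves /θ/, /s/ stranded (no codas are permitted; onsets may contain at most 2 consonants).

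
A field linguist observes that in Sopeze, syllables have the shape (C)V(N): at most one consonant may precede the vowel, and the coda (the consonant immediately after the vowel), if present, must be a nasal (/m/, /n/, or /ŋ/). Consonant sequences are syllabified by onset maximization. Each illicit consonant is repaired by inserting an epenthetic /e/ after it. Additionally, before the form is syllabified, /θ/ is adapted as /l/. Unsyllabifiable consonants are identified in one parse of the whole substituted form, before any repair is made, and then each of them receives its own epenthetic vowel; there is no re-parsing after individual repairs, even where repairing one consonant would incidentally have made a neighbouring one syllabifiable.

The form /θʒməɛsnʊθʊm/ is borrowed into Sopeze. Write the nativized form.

leʒeməɛsenʊlʊm

Substitution: /θ/ → /l/, giving /lʒməɛsnʊlʊm/.
Syllabifying with onset maximization leaves /l/, /ʒ/, /s/ stranded (only a nasal (/m/, /n/, or /ŋ/) is licensed in coda position; onsets are limited to one consonant).
Each unlicensed consonant becomes the onset of a new syllable: /l/ → /le/, /ʒ/ → /ʒe/, /s/ → /se/.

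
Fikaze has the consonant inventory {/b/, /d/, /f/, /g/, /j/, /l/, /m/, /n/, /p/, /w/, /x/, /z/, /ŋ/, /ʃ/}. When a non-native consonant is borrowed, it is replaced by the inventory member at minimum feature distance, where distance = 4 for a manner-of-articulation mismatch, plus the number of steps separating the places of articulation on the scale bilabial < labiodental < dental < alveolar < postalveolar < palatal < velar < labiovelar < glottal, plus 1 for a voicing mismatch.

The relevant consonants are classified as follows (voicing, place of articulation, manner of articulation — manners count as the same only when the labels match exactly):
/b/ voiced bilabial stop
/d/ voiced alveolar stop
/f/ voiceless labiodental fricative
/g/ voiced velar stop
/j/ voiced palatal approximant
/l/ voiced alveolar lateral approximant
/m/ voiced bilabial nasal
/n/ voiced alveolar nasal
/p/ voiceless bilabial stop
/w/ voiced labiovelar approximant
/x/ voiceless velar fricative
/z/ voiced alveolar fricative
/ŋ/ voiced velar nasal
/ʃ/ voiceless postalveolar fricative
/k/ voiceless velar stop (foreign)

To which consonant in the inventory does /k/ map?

g

/g/ is closest: same manner (stop), place distance 0 (velar→velar), voicing differs (+1); total 1. Next closest is /d/ at distance 4.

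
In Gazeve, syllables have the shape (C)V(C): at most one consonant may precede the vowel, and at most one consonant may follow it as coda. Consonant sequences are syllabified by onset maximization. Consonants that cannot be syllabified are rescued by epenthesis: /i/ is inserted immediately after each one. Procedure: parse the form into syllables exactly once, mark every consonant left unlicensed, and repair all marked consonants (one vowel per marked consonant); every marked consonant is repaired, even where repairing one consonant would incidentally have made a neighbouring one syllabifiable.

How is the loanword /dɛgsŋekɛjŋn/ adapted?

Syllabifying with onset maximization leaves /s/, /ŋ/, /n/ stranded (at most one coda consonant is licensed; onsets are limited to one consonant).
Each unlicensed consonant becomes the onset of a new syllable: /s/ → /si/, /ŋ/ → /ŋi/, /n/ → /ni/.

dɛgsiŋekɛjŋini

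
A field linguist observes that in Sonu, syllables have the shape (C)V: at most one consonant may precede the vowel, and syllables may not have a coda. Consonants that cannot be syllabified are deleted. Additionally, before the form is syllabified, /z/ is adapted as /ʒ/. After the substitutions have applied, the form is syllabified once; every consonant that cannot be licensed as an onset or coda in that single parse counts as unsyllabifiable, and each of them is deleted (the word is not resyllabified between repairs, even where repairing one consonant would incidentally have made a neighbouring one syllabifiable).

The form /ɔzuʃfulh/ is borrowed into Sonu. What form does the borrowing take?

Substitution: /z/ → /ʒ/, giving /ɔʒuʃfulh/.
Under (C)V, the unsyllabifiable consonants are /ʃ/, /l/, /h/ (no codas are permitted; onsets are limited to one consonant).
Each unlicensed consonant is deleted: /ʃ/, /l/, /h/.

ɔʒufu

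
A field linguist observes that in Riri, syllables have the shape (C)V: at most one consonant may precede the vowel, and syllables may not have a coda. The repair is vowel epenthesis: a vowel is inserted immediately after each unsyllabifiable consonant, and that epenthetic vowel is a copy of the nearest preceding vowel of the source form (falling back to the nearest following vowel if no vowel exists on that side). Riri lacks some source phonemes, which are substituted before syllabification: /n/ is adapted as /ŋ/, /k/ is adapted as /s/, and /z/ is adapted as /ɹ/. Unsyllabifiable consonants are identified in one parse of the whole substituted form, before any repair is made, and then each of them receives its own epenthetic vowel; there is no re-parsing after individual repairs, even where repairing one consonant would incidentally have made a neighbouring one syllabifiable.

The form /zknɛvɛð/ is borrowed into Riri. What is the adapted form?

Substitution: /z/ → /ɹ/, /k/ → /s/, /n/ → /ŋ/, giving /ɹsŋɛvɛð/.
The consonants /ɹ/, /s/, /ð/ cannot be parsed into a legal (C)V syllable (no codas are permitted; onsets are limited to one consonant).
Each unlicensed consonant becomes the onset of a new syllable: /ɹ/ → /ɹɛ/, /s/ → /sɛ/, /ð/ → /ðɛ/.

ɹɛsɛŋɛvɛðɛ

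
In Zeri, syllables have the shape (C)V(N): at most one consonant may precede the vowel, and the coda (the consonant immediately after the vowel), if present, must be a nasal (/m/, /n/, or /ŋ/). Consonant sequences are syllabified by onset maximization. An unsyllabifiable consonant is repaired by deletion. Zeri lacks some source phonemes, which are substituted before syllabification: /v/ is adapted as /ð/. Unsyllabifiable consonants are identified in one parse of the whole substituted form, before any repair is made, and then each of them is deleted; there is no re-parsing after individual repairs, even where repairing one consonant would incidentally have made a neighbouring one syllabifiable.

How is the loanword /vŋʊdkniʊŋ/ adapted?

ŋʊniʊŋ

Substitution: /v/ → /ð/, giving /ðŋʊdkniʊŋ/.
Under (C)V(N), the unsyllabifiable consonants are /ð/, /d/, /k/ (only a nasal (/m/, /n/, or /ŋ/) is licensed in coda position; onsets are limited to one consonant).
Deleting the stranded consonants removes /ð/, /d/, /k/.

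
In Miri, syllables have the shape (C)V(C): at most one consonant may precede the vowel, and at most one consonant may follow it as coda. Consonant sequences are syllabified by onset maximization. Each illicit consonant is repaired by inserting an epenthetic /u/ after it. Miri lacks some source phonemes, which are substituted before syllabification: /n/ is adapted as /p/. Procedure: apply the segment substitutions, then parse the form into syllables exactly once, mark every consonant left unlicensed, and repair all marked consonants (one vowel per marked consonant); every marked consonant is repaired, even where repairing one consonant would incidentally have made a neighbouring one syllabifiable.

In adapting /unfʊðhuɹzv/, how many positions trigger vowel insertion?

After substitution the input is /upfʊðhuɹzv/.
The unsyllabifiable consonants are /z/, /v/; each receives one epenthetic vowel.

2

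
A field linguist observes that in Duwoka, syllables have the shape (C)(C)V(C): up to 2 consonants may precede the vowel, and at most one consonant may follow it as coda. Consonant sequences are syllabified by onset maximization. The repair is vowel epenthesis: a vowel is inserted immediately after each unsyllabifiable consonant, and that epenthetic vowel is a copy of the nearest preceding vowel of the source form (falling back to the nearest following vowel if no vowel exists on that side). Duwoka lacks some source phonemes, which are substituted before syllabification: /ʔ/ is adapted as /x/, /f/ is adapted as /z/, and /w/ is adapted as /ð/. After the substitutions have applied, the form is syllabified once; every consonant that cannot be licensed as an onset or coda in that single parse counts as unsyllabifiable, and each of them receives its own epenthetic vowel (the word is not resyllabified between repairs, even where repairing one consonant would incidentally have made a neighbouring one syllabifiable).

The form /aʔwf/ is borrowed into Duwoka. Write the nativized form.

axðaza

Substitution: /ʔ/ → /x/, /w/ → /ð/, /f/ → /z/, giving /axðz/.
The consonants /ð/, /z/ cannot be parsed into a legal (C)(C)V(C) syllable (at most one coda consonant is licensed; onsets may contain at most 2 consonants).
Inserting the epenthetic vowel yields /ð/ → /ða/, /z/ → /za/.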